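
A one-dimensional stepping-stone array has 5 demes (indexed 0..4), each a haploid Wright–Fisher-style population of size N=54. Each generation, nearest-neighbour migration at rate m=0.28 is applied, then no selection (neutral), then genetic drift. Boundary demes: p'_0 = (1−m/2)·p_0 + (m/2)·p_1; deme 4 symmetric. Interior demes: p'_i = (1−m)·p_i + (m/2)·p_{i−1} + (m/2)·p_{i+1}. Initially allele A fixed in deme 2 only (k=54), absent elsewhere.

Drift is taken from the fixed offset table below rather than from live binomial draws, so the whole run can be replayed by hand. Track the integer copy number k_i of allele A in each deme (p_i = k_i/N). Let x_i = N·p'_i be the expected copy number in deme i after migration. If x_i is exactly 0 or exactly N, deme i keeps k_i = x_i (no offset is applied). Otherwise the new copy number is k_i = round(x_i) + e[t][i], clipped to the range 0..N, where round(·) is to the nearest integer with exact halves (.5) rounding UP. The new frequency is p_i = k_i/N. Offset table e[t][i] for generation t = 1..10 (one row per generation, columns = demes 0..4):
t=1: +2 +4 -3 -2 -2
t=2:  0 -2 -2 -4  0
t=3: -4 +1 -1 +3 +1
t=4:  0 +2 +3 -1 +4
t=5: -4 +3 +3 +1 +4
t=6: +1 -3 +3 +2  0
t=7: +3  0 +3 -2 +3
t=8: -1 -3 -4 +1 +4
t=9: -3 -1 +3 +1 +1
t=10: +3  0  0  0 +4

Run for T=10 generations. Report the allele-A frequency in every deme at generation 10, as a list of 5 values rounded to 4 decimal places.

[0.1481, 0.1852, 0.3148, 0.3333, 0.4444]

t=0: k=[0 0 54 0 0]
t=1: x=[0.0000 7.5600 38.8800 7.5600 0.0000] k=[0 12 36 6 0]
t=2: x=[1.6800 13.6800 28.4400 9.3600 0.8400] k=[2 12 26 5 1]
t=3: x=[3.4000 12.5600 21.1000 7.3800 1.5600] k=[0 14 20 10 3]
t=4: x=[1.9600 12.8800 17.7600 10.4200 3.9800] k=[2 15 21 9 8]
t=5: x=[3.8200 14.0200 18.4800 10.5400 8.1400] k=[0 17 21 12 12]
t=6: x=[2.3800 15.1800 19.1800 13.2600 12.0000] k=[3 12 22 15 12]
t=7: x=[4.2600 12.1400 19.6200 15.5600 12.4200] k=[7 12 23 14 15]
t=8: x=[7.7000 12.8400 20.2000 15.4000 14.8600] k=[7 10 16 16 19]
t=9: x=[7.4200 10.4200 15.1600 16.4200 18.5800] k=[4 9 18 17 20]
t=10: x=[4.7000 9.5600 16.6000 17.5600 19.5800] k=[8 10 17 18 24]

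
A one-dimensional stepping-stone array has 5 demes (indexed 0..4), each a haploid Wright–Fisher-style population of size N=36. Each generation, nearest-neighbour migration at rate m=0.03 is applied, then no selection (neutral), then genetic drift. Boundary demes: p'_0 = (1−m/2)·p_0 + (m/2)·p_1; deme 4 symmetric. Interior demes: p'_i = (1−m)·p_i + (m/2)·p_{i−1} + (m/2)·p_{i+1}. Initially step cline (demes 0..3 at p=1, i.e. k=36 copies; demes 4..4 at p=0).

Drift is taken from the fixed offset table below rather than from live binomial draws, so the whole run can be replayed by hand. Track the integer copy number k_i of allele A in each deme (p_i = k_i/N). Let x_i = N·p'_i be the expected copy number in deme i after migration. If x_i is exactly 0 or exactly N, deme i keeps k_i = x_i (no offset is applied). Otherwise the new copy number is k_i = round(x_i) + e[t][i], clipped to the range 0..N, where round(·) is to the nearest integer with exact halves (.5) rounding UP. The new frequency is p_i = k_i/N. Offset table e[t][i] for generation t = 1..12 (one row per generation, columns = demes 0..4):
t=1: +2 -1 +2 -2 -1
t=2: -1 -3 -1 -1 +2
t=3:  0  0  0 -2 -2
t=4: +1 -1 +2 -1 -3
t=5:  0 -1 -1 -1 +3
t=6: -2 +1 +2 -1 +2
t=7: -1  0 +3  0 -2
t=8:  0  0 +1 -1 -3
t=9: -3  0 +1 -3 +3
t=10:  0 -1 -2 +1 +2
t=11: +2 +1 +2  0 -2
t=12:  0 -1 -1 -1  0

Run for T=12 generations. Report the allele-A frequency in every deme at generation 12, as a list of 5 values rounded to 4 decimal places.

[0.8889, 0.9444, 0.9722, 0.6389, 0.0833]

t=0: k=[36 36 36 36 0]
t=1: x=[36.0000 36.0000 36.0000 35.4600 0.5400] k=[36 36 36 33 0]
t=2: x=[36.0000 36.0000 35.9550 32.5500 0.4950] k=[36 36 35 32 2]
t=3: x=[36.0000 35.9850 34.9700 31.5950 2.4500] k=[36 36 35 30 0]
t=4: x=[36.0000 35.9850 34.9400 29.6250 0.4500] k=[36 35 36 29 0]
t=5: x=[35.9850 35.0300 35.8800 28.6700 0.4350] k=[36 34 35 28 3]
t=6: x=[35.9700 34.0450 34.8800 27.7300 3.3750] k=[34 35 36 27 5]
t=7: x=[34.0150 35.0000 35.8500 26.8050 5.3300] k=[33 35 36 27 3]
t=8: x=[33.0300 34.9850 35.8500 26.7750 3.3600] k=[33 35 36 26 0]
t=9: x=[33.0300 34.9850 35.8350 25.7600 0.3900] k=[30 35 36 23 3]
t=10: x=[30.0750 34.9400 35.7900 22.8950 3.3000] k=[30 34 34 24 5]
t=11: x=[30.0600 33.9400 33.8500 23.8650 5.2850] k=[32 35 36 24 3]
t=12: x=[32.0450 34.9700 35.8050 23.8650 3.3150] k=[32 34 35 23 3]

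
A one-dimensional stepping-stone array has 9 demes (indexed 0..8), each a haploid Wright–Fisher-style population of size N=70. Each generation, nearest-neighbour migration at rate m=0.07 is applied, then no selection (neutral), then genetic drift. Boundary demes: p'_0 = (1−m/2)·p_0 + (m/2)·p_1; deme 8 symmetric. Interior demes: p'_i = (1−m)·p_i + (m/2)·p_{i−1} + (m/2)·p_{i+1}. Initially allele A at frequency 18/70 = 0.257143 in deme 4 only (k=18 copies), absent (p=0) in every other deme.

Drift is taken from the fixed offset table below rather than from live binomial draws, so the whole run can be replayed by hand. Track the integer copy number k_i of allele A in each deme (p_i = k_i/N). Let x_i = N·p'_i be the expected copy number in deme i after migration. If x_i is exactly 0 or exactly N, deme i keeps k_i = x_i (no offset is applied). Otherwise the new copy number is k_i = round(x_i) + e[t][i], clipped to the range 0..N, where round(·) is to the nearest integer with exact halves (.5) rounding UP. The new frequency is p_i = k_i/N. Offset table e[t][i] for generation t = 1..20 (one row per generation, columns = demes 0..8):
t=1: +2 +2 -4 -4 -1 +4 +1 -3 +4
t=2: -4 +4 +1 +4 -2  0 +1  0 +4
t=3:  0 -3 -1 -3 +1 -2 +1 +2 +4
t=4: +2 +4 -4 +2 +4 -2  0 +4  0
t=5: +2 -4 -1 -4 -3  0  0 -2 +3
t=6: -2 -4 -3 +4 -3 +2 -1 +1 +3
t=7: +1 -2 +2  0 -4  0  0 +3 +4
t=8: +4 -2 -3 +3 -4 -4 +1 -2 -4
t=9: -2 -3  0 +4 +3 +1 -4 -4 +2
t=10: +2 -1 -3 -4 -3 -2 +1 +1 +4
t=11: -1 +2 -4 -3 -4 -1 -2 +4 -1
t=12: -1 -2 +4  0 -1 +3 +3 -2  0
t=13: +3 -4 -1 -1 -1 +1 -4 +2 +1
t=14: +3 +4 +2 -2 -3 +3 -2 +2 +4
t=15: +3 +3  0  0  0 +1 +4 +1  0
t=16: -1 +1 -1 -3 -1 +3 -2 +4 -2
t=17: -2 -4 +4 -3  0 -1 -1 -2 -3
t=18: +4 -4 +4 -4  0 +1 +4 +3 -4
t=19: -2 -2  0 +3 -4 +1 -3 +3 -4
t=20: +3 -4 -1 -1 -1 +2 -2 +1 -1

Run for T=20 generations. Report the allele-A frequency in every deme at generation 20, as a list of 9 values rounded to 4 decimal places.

[0.0714, 0.0000, 0.1286, 0.0286, 0.0000, 0.1571, 0.0429, 0.2429, 0.0286]

t=0: k=[0 0 0 0 18 0 0 0 0]
t=1: x=[0.0000 0.0000 0.0000 0.6300 16.7400 0.6300 0.0000 0.0000 0.0000] k=[0 0 0 0 16 5 0 0 0]
t=2: x=[0.0000 0.0000 0.0000 0.5600 15.0550 5.2100 0.1750 0.0000 0.0000] k=[0 0 0 5 13 5 1 0 0]
t=3: x=[0.0000 0.0000 0.1750 5.1050 12.4400 5.1400 1.1050 0.0350 0.0000] k=[0 0 0 2 13 3 2 2 0]
t=4: x=[0.0000 0.0000 0.0700 2.3150 12.2650 3.3150 2.0350 1.9300 0.0700] k=[0 0 0 4 16 1 2 6 0]
t=5: x=[0.0000 0.0000 0.1400 4.2800 15.0550 1.5600 2.1050 5.6500 0.2100] k=[0 0 0 0 12 2 2 4 3]
t=6: x=[0.0000 0.0000 0.0000 0.4200 11.2300 2.3500 2.0700 3.8950 3.0350] k=[0 0 0 4 8 4 1 5 6]
t=7: x=[0.0000 0.0000 0.1400 4.0000 7.7200 4.0350 1.2450 4.8950 5.9650] k=[0 0 2 4 4 4 1 8 10]
t=8: x=[0.0000 0.0700 2.0000 3.9300 4.0000 3.8950 1.3500 7.8250 9.9300] k=[0 0 0 7 0 0 2 6 6]
t=9: x=[0.0000 0.0000 0.2450 6.5100 0.2450 0.0700 2.0700 5.8600 6.0000] k=[0 0 0 11 3 1 0 2 8]
t=10: x=[0.0000 0.0000 0.3850 10.3350 3.2100 1.0350 0.1050 2.1400 7.7900] k=[0 0 0 6 0 0 1 3 12]
t=11: x=[0.0000 0.0000 0.2100 5.5800 0.2100 0.0350 1.0350 3.2450 11.6850] k=[0 0 0 3 0 0 0 7 11]
t=12: x=[0.0000 0.0000 0.1050 2.7900 0.1050 0.0000 0.2450 6.8950 10.8600] k=[0 0 4 3 0 0 3 5 11]
t=13: x=[0.0000 0.1400 3.8250 2.9300 0.1050 0.1050 2.9650 5.1400 10.7900] k=[0 0 3 2 0 1 0 7 12]
t=14: x=[0.0000 0.1050 2.8600 1.9650 0.1050 0.9300 0.2800 6.9300 11.8250] k=[0 4 5 0 0 4 0 9 16]
t=15: x=[0.1400 3.8950 4.7900 0.1750 0.1400 3.7200 0.4550 8.9300 15.7550] k=[3 7 5 0 0 5 4 10 16]
t=16: x=[3.1400 6.7900 4.8950 0.1750 0.1750 4.7900 4.2450 10.0000 15.7900] k=[2 8 4 0 0 8 2 14 14]
t=17: x=[2.2100 7.6500 4.0000 0.1400 0.2800 7.5100 2.6300 13.5800 14.0000] k=[0 4 8 0 0 7 2 12 11]
t=18: x=[0.1400 4.0000 7.5800 0.2800 0.2450 6.5800 2.5250 11.6150 11.0350] k=[4 0 12 0 0 8 7 15 7]
t=19: x=[3.8600 0.5600 11.1600 0.4200 0.2800 7.6850 7.3150 14.4400 7.2800] k=[2 0 11 3 0 9 4 17 3]
t=20: x=[1.9300 0.4550 10.3350 3.1750 0.4200 8.5100 4.6300 16.0550 3.4900] k=[5 0 9 2 0 11 3 17 2]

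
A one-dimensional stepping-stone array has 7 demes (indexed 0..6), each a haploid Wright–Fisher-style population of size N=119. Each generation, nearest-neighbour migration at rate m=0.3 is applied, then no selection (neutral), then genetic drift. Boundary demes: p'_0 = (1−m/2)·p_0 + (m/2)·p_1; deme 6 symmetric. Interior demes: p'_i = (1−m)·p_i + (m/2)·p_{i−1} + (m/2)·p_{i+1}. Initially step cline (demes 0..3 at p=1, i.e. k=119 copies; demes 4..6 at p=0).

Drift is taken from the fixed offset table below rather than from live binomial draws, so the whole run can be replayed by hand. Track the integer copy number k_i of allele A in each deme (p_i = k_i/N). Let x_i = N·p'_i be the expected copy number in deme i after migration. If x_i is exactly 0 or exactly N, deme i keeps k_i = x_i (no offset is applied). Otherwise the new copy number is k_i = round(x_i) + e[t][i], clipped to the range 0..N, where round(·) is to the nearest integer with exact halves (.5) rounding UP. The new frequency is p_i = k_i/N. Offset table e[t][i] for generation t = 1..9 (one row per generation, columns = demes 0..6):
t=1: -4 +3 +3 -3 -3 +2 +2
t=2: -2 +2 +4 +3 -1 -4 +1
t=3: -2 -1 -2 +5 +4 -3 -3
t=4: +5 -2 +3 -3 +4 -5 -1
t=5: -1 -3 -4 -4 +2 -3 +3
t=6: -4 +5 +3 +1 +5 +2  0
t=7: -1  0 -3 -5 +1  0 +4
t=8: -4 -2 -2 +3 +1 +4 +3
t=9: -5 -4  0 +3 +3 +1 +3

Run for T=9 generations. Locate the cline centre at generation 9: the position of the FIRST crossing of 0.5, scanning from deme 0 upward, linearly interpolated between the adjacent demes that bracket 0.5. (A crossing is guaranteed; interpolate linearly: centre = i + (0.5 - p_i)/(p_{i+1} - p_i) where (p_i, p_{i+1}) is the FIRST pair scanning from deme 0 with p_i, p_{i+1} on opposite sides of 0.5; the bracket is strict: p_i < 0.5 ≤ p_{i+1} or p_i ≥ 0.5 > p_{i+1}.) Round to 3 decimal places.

3.712

t=0: k=[119 119 119 119 0 0 0]
t=1: x=[119.0000 119.0000 119.0000 101.1500 17.8500 0.0000 0.0000] k=[119 119 119 98 15 0 0]
t=2: x=[119.0000 119.0000 115.8500 88.7000 25.2000 2.2500 0.0000] k=[119 119 119 92 24 0 0]
t=3: x=[119.0000 119.0000 114.9500 85.8500 30.6000 3.6000 0.0000] k=[119 119 113 91 35 1 0]
t=4: x=[119.0000 118.1000 110.6000 85.9000 38.3000 5.9500 0.1500] k=[119 116 114 83 42 1 0]
t=5: x=[118.5500 116.1500 109.6500 81.5000 42.0000 7.0000 0.1500] k=[118 113 106 78 44 4 3]
t=6: x=[117.2500 112.7000 102.8500 77.1000 43.1000 9.8500 3.1500] k=[113 118 106 78 48 12 3]
t=7: x=[113.7500 115.4500 103.6000 77.7000 47.1000 16.0500 4.3500] k=[113 115 101 73 48 16 8]
t=8: x=[113.3000 112.6000 98.9000 73.4500 46.9500 19.6000 9.2000] k=[109 111 97 76 48 24 12]
t=9: x=[109.3000 108.6000 95.9500 74.9500 48.6000 25.8000 13.8000] k=[104 105 96 78 52 27 17]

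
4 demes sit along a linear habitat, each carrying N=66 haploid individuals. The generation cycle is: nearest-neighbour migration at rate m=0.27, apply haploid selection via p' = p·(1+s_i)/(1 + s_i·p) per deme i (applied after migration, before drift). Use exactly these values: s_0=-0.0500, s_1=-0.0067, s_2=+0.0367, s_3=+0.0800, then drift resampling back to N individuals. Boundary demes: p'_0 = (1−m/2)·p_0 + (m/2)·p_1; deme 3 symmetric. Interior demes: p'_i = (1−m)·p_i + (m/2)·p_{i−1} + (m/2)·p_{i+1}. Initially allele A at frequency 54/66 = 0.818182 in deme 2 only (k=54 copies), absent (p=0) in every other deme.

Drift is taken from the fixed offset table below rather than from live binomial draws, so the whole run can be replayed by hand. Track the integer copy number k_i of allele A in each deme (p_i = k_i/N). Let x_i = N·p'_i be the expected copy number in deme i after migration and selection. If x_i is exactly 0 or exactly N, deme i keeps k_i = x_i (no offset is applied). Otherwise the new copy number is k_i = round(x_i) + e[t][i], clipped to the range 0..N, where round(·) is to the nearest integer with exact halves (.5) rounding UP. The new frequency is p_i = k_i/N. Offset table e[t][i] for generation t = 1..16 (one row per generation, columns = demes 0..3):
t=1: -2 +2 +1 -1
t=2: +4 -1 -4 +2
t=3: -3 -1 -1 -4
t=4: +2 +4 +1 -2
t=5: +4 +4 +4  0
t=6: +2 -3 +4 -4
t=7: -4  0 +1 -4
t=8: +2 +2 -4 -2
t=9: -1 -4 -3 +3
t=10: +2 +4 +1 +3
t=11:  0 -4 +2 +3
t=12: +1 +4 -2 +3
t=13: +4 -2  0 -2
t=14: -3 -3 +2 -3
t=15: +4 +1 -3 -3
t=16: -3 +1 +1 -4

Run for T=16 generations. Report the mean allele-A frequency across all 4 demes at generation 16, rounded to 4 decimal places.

0.2576

t=0: k=[0 0 54 0]
t=1: x=[0.0000 7.2465 39.9901 7.8042] k=[0 9 41 7]
t=2: x=[1.1553 12.0387 32.6845 12.3438] k=[5 11 29 14]
t=3: x=[5.5439 12.5515 25.1032 16.9772] k=[3 12 24 13]
t=4: x=[4.0171 12.3374 21.4131 15.3739] k=[6 16 22 13]
t=5: x=[7.0216 15.3806 20.4806 15.0922] k=[11 19 24 15]
t=6: x=[11.5820 18.5053 22.6431 17.1746] k=[14 16 27 13]
t=7: x=[13.7047 17.1296 24.1745 15.7961] k=[10 17 25 12]
t=8: x=[10.4847 17.0499 22.6987 14.6118] k=[12 19 19 13]
t=9: x=[12.4195 17.9670 18.6687 14.6692] k=[11 14 16 18]
t=10: x=[10.9292 13.7915 16.4409 18.7455] k=[13 18 17 22]
t=11: x=[13.1272 17.1047 18.2826 22.4507] k=[13 13 20 25]
t=12: x=[12.4728 13.8712 20.2321 25.5186] k=[13 18 18 29]
t=13: x=[13.1272 17.2392 19.9836 28.7571] k=[17 15 20 27]
t=14: x=[16.0975 15.8638 20.7797 27.2779] k=[13 13 23 24]
t=15: x=[12.4728 14.2746 22.3142 25.0496] k=[16 15 19 22]
t=16: x=[15.2551 15.5948 19.3543 22.7277] k=[12 17 20 19]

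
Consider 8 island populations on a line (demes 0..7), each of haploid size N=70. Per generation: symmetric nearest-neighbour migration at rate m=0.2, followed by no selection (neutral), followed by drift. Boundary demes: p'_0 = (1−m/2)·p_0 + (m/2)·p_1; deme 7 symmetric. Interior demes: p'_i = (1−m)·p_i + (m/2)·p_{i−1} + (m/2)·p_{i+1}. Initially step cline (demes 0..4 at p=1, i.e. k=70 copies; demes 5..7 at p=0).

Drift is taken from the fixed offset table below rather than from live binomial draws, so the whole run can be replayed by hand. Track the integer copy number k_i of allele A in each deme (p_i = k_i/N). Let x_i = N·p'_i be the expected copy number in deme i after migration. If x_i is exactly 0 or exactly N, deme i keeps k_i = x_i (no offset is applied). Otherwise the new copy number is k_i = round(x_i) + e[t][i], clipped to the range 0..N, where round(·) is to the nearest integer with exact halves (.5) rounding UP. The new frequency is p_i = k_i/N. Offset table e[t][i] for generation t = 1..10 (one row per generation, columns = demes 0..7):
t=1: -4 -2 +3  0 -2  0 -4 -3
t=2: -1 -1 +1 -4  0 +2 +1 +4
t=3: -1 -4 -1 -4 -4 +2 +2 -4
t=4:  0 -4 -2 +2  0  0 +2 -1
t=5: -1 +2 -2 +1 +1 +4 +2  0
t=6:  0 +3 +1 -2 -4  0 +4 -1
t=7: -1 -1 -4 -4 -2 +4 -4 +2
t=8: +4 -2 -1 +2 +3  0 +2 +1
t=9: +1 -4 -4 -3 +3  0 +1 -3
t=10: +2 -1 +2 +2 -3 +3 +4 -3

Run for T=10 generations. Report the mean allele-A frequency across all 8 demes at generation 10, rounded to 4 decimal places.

t=0: k=[70 70 70 70 70 0 0 0]
t=1: x=[70.0000 70.0000 70.0000 70.0000 63.0000 7.0000 0.0000 0.0000] k=[70 70 70 70 61 7 0 0]
t=2: x=[70.0000 70.0000 70.0000 69.1000 56.5000 11.7000 0.7000 0.0000] k=[70 70 70 65 57 14 2 0]
t=3: x=[70.0000 70.0000 69.5000 64.7000 53.5000 17.1000 3.0000 0.2000] k=[70 70 69 61 50 19 5 0]
t=4: x=[70.0000 69.9000 68.3000 60.7000 48.0000 20.7000 5.9000 0.5000] k=[70 66 66 63 48 21 8 0]
t=5: x=[69.6000 66.4000 65.7000 61.8000 46.8000 22.4000 8.5000 0.8000] k=[69 68 64 63 48 26 11 1]
t=6: x=[68.9000 67.7000 64.3000 61.6000 47.3000 26.7000 11.5000 2.0000] k=[69 70 65 60 43 27 16 1]
t=7: x=[69.1000 69.4000 65.0000 58.8000 43.1000 27.5000 15.6000 2.5000] k=[68 68 61 55 41 32 12 5]
t=8: x=[68.0000 67.3000 61.1000 54.2000 41.5000 30.9000 13.3000 5.7000] k=[70 65 60 56 45 31 15 7]
t=9: x=[69.5000 65.0000 60.1000 55.3000 44.7000 30.8000 15.8000 7.8000] k=[70 61 56 52 48 31 17 5]
t=10: x=[69.1000 61.4000 56.1000 52.0000 46.7000 31.3000 17.2000 6.2000] k=[70 60 58 54 44 34 21 3]

0.6143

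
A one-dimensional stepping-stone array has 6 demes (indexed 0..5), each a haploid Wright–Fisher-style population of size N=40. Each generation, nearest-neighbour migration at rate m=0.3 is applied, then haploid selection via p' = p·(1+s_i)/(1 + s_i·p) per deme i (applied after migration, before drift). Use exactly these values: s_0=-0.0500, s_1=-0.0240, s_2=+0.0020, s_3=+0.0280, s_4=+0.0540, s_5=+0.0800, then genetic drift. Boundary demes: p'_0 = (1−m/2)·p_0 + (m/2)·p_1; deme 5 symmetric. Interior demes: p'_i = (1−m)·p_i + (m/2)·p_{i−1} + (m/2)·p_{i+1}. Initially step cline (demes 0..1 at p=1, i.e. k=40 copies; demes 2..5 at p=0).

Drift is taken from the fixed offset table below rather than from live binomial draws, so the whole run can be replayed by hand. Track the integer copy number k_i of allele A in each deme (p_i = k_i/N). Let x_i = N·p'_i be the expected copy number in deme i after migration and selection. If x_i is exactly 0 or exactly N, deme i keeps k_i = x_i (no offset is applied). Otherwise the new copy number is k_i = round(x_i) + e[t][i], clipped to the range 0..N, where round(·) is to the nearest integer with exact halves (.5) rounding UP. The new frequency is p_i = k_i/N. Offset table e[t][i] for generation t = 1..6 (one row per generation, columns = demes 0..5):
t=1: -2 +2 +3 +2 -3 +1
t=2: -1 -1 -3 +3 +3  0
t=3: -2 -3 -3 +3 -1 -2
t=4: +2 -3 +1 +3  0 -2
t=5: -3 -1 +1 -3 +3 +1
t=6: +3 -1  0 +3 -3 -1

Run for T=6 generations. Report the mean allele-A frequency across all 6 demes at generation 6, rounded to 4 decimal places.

t=0: k=[40 40 0 0 0 0]
t=1: x=[40.0000 33.8751 6.0102 0.0000 0.0000 0.0000] k=[40 36 9 0 0 0]
t=2: x=[39.3689 32.4016 11.7165 1.3865 0.0000 0.0000] k=[38 31 9 4 0 0]
t=3: x=[36.8023 28.5525 11.5664 4.2538 0.6319 0.0000] k=[35 26 9 7 0 0]
t=4: x=[33.3712 24.5704 11.2662 6.3970 1.1051 0.0000] k=[35 22 12 9 1 0]
t=5: x=[32.7505 22.2104 13.0676 8.4323 2.1547 0.1620] k=[30 21 14 5 5 1]
t=6: x=[28.2284 21.0579 13.7180 6.4989 4.6102 1.7225] k=[31 20 14 9 2 1]

0.3208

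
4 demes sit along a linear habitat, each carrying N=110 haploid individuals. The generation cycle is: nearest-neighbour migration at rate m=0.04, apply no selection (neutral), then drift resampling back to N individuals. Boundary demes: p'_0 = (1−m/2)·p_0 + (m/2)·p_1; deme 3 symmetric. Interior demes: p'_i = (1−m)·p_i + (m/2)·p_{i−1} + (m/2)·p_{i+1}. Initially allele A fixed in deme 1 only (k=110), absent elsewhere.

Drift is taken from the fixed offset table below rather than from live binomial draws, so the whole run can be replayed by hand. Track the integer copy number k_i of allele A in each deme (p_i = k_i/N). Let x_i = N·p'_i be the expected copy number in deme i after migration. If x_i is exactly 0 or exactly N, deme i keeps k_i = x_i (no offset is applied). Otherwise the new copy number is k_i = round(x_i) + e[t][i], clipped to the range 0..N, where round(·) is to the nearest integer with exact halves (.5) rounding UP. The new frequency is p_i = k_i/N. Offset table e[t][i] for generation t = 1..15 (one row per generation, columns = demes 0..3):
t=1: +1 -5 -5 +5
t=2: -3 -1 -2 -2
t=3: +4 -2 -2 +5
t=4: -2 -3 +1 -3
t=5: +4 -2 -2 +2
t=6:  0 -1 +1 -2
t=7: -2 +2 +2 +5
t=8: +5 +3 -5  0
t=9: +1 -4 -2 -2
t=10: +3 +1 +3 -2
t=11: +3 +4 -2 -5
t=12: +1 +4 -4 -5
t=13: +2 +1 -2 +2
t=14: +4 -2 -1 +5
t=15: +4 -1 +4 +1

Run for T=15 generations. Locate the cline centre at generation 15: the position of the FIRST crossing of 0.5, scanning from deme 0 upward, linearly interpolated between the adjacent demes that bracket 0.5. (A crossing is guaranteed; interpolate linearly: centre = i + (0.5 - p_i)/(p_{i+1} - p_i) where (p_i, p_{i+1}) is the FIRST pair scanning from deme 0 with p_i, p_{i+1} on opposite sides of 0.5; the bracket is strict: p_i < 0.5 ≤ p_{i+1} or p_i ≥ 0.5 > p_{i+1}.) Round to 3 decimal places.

t=0: k=[0 110 0 0]
t=1: x=[2.2000 105.6000 2.2000 0.0000] k=[3 101 0 0]
t=2: x=[4.9600 97.0200 2.0200 0.0000] k=[2 96 0 0]
t=3: x=[3.8800 92.2000 1.9200 0.0000] k=[8 90 0 0]
t=4: x=[9.6400 86.5600 1.8000 0.0000] k=[8 84 3 0]
t=5: x=[9.5200 80.8600 4.5600 0.0600] k=[14 79 3 2]
t=6: x=[15.3000 76.1800 4.5000 2.0200] k=[15 75 6 0]
t=7: x=[16.2000 72.4200 7.2600 0.1200] k=[14 74 9 5]
t=8: x=[15.2000 71.5000 10.2200 5.0800] k=[20 75 5 5]
t=9: x=[21.1000 72.5000 6.4000 5.0000] k=[22 69 4 3]
t=10: x=[22.9400 66.7600 5.2800 3.0200] k=[26 68 8 1]
t=11: x=[26.8400 65.9600 9.0600 1.1400] k=[30 70 7 0]
t=12: x=[30.8000 67.9400 8.1200 0.1400] k=[32 72 4 0]
t=13: x=[32.8000 69.8400 5.2800 0.0800] k=[35 71 3 2]
t=14: x=[35.7200 68.9200 4.3400 2.0200] k=[40 67 3 7]
t=15: x=[40.5400 65.1800 4.3600 6.9200] k=[45 64 8 8]

0.526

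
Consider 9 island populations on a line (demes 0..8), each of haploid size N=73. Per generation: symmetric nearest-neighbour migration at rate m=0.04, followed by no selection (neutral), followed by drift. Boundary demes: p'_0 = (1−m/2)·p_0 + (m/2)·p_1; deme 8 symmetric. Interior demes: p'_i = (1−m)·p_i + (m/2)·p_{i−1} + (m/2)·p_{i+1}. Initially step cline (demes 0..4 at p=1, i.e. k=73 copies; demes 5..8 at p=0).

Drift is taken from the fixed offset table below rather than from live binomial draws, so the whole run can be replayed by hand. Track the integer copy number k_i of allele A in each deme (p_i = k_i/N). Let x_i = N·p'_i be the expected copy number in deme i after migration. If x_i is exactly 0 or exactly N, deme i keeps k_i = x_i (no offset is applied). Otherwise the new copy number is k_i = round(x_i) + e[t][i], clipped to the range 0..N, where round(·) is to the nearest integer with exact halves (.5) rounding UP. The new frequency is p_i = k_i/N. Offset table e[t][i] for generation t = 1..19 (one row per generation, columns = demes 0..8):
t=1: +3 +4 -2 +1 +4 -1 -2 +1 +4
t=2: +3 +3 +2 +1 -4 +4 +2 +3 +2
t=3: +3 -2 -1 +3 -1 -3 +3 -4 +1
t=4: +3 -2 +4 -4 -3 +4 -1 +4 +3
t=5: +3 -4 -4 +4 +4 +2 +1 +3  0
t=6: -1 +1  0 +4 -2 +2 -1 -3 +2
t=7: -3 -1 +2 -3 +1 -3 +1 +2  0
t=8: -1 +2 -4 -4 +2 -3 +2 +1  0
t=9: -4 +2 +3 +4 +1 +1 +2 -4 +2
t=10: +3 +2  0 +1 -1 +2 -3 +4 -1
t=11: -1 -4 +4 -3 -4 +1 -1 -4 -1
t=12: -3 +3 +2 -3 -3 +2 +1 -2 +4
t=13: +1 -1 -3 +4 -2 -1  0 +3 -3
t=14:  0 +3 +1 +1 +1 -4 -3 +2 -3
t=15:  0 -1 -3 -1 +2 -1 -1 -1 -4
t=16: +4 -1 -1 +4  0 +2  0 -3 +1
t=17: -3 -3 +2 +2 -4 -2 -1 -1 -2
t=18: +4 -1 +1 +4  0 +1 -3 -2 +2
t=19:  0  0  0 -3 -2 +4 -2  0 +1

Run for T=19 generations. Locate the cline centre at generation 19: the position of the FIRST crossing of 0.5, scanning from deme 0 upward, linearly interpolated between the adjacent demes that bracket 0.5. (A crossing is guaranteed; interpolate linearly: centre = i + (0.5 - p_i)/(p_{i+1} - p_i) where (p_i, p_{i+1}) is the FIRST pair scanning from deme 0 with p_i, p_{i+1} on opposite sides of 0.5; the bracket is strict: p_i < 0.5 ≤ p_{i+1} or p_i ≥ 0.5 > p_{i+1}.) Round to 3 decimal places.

4.389

t=0: k=[73 73 73 73 73 0 0 0 0]
t=1: x=[73.0000 73.0000 73.0000 73.0000 71.5400 1.4600 0.0000 0.0000 0.0000] k=[73 73 73 73 73 0 0 0 0]
t=2: x=[73.0000 73.0000 73.0000 73.0000 71.5400 1.4600 0.0000 0.0000 0.0000] k=[73 73 73 73 68 5 0 0 0]
t=3: x=[73.0000 73.0000 73.0000 72.9000 66.8400 6.1600 0.1000 0.0000 0.0000] k=[73 73 73 73 66 3 3 0 0]
t=4: x=[73.0000 73.0000 73.0000 72.8600 64.8800 4.2600 2.9400 0.0600 0.0000] k=[73 73 73 69 62 8 2 4 0]
t=5: x=[73.0000 73.0000 72.9200 68.9400 61.0600 8.9600 2.1600 3.8800 0.0800] k=[73 73 69 73 65 11 3 7 0]
t=6: x=[73.0000 72.9200 69.1600 72.7600 64.0800 11.9200 3.2400 6.7800 0.1400] k=[73 73 69 73 62 14 2 4 2]
t=7: x=[73.0000 72.9200 69.1600 72.7000 61.2600 14.7200 2.2800 3.9200 2.0400] k=[73 72 71 70 62 12 3 6 2]
t=8: x=[72.9800 72.0000 71.0000 69.8600 61.1600 12.8200 3.2400 5.8600 2.0800] k=[72 73 67 66 63 10 5 7 2]
t=9: x=[72.0200 72.8600 67.1000 65.9600 62.0000 10.9600 5.1400 6.8600 2.1000] k=[68 73 70 70 63 12 7 3 4]
t=10: x=[68.1000 72.8400 70.0600 69.8600 62.1200 12.9200 7.0200 3.1000 3.9800] k=[71 73 70 71 61 15 4 7 3]
t=11: x=[71.0400 72.9000 70.0800 70.7800 60.2800 15.7000 4.2800 6.8600 3.0800] k=[70 69 73 68 56 17 3 3 2]
t=12: x=[69.9800 69.1000 72.8200 67.8600 55.4600 17.5000 3.2800 2.9800 2.0200] k=[67 72 73 65 52 20 4 1 6]
t=13: x=[67.1000 71.9200 72.8200 64.9000 51.6200 20.3200 4.2600 1.1600 5.9000] k=[68 71 70 69 50 19 4 4 3]
t=14: x=[68.0600 70.9200 70.0000 68.6400 49.7600 19.3200 4.3000 3.9800 3.0200] k=[68 73 71 70 51 15 1 6 0]
t=15: x=[68.1000 72.8600 71.0200 69.6400 50.6600 15.4400 1.3800 5.7800 0.1200] k=[68 72 68 69 53 14 0 5 0]
t=16: x=[68.0800 71.8400 68.1000 68.6600 52.5400 14.5000 0.3800 4.8000 0.1000] k=[72 71 67 73 53 17 0 2 1]
t=17: x=[71.9800 70.9400 67.2000 72.4800 52.6800 17.3800 0.3800 1.9400 1.0200] k=[69 68 69 73 49 15 0 1 0]
t=18: x=[68.9800 68.0400 69.0600 72.4400 48.8000 15.3800 0.3200 0.9600 0.0200] k=[73 67 70 73 49 16 0 0 2]
t=19: x=[72.8800 67.1800 70.0000 72.4600 48.8200 16.3400 0.3200 0.0400 1.9600] k=[73 67 70 69 47 20 0 0 3]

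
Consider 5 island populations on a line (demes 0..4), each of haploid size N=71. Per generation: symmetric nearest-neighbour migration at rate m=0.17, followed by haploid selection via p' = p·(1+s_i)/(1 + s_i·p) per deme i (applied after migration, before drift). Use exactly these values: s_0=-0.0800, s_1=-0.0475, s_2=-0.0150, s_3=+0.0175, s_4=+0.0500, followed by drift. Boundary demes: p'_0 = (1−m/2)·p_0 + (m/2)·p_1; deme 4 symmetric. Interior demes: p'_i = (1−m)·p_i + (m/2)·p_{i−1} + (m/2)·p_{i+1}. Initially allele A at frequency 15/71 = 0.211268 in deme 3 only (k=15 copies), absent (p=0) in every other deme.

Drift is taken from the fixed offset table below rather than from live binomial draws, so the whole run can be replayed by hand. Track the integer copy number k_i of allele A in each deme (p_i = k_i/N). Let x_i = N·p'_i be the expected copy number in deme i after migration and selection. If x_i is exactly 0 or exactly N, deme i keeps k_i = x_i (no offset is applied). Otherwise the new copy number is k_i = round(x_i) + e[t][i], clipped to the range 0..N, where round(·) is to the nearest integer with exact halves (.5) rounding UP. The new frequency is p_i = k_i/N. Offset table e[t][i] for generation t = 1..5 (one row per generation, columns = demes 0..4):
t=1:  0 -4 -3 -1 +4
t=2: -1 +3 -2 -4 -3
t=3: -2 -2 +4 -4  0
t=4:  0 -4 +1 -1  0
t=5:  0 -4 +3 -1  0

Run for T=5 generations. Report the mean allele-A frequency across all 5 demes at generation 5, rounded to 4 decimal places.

0.0310

t=0: k=[0 0 0 15 0]
t=1: x=[0.0000 0.0000 1.2562 12.6291 1.3375] k=[0 0 0 12 5]
t=2: x=[0.0000 0.0000 1.0049 10.5398 5.8517] k=[0 0 0 7 3]
t=3: x=[0.0000 0.0000 0.5861 6.1619 3.4988] k=[0 0 5 2 3]
t=4: x=[0.0000 0.4049 4.2591 2.3796 3.0545] k=[0 0 5 1 3]
t=5: x=[0.0000 0.4049 4.1752 1.5359 2.9656] k=[0 0 7 1 3]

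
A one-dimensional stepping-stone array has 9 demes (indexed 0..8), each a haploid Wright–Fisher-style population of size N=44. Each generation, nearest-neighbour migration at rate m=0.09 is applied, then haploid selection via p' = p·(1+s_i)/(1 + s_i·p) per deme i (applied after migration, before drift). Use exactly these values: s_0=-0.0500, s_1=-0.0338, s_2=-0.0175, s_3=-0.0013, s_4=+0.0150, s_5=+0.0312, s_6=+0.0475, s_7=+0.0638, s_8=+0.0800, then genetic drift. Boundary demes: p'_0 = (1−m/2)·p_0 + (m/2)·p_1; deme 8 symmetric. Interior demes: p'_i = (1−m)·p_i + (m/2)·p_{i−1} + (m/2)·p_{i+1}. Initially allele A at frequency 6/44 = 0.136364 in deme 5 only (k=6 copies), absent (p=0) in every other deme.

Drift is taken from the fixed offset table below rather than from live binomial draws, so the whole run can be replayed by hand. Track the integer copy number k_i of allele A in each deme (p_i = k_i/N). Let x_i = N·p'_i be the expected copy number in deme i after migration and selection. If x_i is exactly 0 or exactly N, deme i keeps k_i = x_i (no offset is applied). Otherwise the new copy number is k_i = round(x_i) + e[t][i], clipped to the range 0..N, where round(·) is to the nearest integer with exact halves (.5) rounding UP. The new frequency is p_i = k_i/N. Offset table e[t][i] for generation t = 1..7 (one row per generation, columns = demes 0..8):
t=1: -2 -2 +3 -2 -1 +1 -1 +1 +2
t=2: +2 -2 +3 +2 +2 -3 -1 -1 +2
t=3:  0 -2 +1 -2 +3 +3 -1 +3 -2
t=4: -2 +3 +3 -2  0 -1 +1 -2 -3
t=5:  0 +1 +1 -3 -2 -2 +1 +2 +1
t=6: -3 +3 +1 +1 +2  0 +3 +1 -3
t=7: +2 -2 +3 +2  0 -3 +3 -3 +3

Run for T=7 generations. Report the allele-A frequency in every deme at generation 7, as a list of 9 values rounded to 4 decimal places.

t=0: k=[0 0 0 0 0 6 0 0 0]
t=1: x=[0.0000 0.0000 0.0000 0.0000 0.2740 5.6086 0.2827 0.0000 0.0000] k=[0 0 0 0 0 7 0 0 0]
t=2: x=[0.0000 0.0000 0.0000 0.0000 0.3197 6.5392 0.3299 0.0000 0.0000] k=[0 0 0 0 2 4 0 0 0]
t=3: x=[0.0000 0.0000 0.0000 0.0899 2.0286 3.8362 0.1885 0.0000 0.0000] k=[0 0 0 0 5 7 0 0 0]
t=4: x=[0.0000 0.0000 0.0000 0.2247 4.9298 6.7691 0.3299 0.0000 0.0000] k=[0 0 0 0 5 6 1 0 0]
t=5: x=[0.0000 0.0000 0.0000 0.2247 4.8843 5.8849 1.2345 0.0479 0.0000] k=[0 0 0 0 3 4 2 2 0]
t=6: x=[0.0000 0.0000 0.0000 0.1348 2.9507 3.9747 2.1843 2.0262 0.0972] k=[0 0 0 1 5 4 5 3 0]
t=7: x=[0.0000 0.0000 0.0442 1.1336 4.8387 4.2054 5.0695 3.1301 0.1458] k=[0 0 3 3 5 1 8 0 3]

[0.0000, 0.0000, 0.0682, 0.0682, 0.1136, 0.0227, 0.1818, 0.0000, 0.0682]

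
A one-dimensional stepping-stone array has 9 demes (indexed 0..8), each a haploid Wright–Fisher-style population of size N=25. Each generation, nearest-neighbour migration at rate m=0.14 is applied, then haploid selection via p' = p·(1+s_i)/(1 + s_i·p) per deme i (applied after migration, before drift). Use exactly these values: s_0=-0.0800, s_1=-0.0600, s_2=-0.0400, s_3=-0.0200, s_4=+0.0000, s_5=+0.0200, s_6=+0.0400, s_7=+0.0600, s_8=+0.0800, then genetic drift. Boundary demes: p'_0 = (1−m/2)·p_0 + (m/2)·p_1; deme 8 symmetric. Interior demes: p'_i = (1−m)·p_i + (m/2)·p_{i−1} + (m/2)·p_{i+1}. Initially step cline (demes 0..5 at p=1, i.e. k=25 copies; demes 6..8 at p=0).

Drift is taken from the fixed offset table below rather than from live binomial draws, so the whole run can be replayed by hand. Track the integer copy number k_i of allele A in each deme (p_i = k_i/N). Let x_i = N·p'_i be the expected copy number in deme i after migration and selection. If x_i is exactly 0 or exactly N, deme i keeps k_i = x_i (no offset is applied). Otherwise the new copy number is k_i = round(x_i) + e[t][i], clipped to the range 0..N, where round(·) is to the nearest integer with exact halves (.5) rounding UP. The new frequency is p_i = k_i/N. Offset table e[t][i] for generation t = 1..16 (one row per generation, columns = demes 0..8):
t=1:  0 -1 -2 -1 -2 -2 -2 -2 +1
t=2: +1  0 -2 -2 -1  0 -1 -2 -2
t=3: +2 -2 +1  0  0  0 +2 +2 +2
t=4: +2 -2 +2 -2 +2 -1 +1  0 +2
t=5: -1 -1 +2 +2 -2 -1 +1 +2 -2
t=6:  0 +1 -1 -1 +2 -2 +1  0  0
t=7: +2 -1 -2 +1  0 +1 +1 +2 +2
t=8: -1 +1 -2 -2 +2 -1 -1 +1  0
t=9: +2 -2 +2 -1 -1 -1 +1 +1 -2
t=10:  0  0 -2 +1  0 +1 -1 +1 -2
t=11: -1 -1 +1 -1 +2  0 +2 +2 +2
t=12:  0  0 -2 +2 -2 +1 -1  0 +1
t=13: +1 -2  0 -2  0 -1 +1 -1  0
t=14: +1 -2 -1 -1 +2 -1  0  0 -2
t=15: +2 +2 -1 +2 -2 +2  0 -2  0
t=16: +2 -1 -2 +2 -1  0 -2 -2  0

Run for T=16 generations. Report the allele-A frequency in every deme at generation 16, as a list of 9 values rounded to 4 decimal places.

t=0: k=[25 25 25 25 25 25 0 0 0]
t=1: x=[25.0000 25.0000 25.0000 25.0000 25.0000 23.2820 1.8149 0.0000 0.0000] k=[25 25 25 25 25 21 0 0 0]
t=2: x=[25.0000 25.0000 25.0000 25.0000 24.7200 19.8910 1.5252 0.0000 0.0000] k=[25 25 25 25 24 20 1 0 0]
t=3: x=[25.0000 25.0000 25.0000 24.9286 23.7900 19.0403 2.3419 0.0742 0.0000] k=[25 25 25 25 24 19 4 2 0]
t=4: x=[25.0000 25.0000 25.0000 24.9286 23.7200 18.3967 5.0666 2.1099 0.1511] k=[25 25 25 23 25 17 6 2 2]
t=5: x=[25.0000 25.0000 24.8542 23.2474 24.3000 16.8988 6.6802 2.4036 2.1463] k=[25 25 25 25 22 16 8 4 0]
t=6: x=[25.0000 25.0000 25.0000 24.7858 21.7900 15.9745 8.4986 4.1997 0.3021] k=[25 25 25 24 24 14 9 4 0]
t=7: x=[25.0000 25.0000 24.9271 24.0517 23.3000 14.4709 9.2271 4.2725 0.3021] k=[25 25 23 25 23 15 10 6 2]
t=8: x=[25.0000 24.8511 23.2135 24.7144 22.5800 15.3277 10.3067 6.2697 2.4446] k=[25 25 21 23 25 14 9 7 2]
t=9: x=[25.0000 24.7023 21.2930 22.9625 24.0900 14.5407 9.4393 7.0820 2.5191] k=[25 23 23 22 23 14 10 8 1]
t=10: x=[24.8479 23.0306 22.8512 22.0884 22.3000 14.4709 10.3772 7.9628 1.6016] k=[25 23 21 23 22 15 9 9 0]
t=11: x=[24.8479 22.8831 21.1489 22.7490 21.5800 15.1883 9.6513 8.6975 0.6790] k=[24 22 22 22 24 15 12 11 3]
t=12: x=[23.7658 21.9795 21.8905 22.0884 23.2300 15.5367 12.3850 10.8665 3.8015] k=[24 22 20 24 21 17 11 11 5]
t=13: x=[23.7658 21.8328 20.2653 23.4814 20.9300 16.9683 11.6637 10.9371 5.7538] k=[25 20 20 21 21 16 13 10 6]
t=14: x=[24.6200 20.1112 19.9064 20.8607 20.6500 16.2529 13.2445 10.2808 6.6488] k=[25 18 19 20 23 15 13 10 5]
t=15: x=[24.4683 18.2598 18.8119 20.0604 22.2300 15.5367 13.1746 10.2100 5.6807] k=[25 20 18 22 20 18 13 8 6]
t=16: x=[24.6200 19.9658 18.2202 21.5199 20.0000 17.8912 13.2445 8.5344 6.5034] k=[25 19 16 24 19 18 11 7 7]

[1.0000, 0.7600, 0.6400, 0.9600, 0.7600, 0.7200, 0.4400, 0.2800, 0.2800]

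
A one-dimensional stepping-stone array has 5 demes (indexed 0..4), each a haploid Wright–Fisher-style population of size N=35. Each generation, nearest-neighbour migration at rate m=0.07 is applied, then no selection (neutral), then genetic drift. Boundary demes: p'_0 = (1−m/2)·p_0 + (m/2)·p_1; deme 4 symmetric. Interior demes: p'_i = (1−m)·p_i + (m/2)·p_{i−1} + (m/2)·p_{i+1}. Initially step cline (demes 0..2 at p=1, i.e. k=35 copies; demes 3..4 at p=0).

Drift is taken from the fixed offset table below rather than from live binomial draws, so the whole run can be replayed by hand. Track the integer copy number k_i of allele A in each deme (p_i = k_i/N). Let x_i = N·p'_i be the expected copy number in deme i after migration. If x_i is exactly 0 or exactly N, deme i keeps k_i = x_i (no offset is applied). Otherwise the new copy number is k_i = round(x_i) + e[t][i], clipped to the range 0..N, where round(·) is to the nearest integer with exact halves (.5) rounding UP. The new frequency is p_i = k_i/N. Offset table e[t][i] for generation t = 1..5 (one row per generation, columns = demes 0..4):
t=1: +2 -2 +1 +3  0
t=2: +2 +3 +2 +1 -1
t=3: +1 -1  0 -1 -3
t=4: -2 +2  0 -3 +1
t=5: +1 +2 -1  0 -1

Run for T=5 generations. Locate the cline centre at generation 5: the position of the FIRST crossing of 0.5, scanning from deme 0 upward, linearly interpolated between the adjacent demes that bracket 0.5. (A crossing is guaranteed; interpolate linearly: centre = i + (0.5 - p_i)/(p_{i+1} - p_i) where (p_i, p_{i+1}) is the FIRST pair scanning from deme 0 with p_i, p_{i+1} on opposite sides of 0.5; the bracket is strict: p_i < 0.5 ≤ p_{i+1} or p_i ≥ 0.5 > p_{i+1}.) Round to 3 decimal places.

t=0: k=[35 35 35 0 0]
t=1: x=[35.0000 35.0000 33.7750 1.2250 0.0000] k=[35 35 35 4 0]
t=2: x=[35.0000 35.0000 33.9150 4.9450 0.1400] k=[35 35 35 6 0]
t=3: x=[35.0000 35.0000 33.9850 6.8050 0.2100] k=[35 35 34 6 0]
t=4: x=[35.0000 34.9650 33.0550 6.7700 0.2100] k=[35 35 33 4 1]
t=5: x=[35.0000 34.9300 32.0550 4.9100 1.1050] k=[35 35 31 5 0]

2.519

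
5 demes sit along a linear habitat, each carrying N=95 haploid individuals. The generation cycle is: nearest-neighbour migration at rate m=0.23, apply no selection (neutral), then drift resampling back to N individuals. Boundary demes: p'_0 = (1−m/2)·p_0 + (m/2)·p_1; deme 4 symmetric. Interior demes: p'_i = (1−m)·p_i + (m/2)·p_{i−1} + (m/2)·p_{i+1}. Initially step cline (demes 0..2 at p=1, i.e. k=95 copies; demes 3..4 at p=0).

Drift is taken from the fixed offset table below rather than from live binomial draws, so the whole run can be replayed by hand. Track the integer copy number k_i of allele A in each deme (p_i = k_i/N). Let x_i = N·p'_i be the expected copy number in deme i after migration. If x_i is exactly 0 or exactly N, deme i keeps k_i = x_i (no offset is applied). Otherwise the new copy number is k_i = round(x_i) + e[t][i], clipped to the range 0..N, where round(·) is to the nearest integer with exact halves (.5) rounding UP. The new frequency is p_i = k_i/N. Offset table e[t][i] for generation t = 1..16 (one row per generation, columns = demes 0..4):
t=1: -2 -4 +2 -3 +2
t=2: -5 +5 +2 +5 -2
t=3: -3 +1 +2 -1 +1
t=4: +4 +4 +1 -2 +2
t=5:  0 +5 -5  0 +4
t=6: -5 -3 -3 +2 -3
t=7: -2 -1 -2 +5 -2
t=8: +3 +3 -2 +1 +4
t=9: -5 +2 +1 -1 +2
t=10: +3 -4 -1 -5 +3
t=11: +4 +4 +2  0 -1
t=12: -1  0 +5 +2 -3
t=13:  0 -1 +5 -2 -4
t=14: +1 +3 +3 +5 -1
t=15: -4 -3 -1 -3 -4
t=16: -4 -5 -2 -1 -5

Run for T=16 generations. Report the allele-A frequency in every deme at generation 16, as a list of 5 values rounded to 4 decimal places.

t=0: k=[95 95 95 0 0]
t=1: x=[95.0000 95.0000 84.0750 10.9250 0.0000] k=[95 95 86 8 0]
t=2: x=[95.0000 93.9650 78.0650 16.0500 0.9200] k=[95 95 80 21 0]
t=3: x=[95.0000 93.2750 74.9400 25.3700 2.4150] k=[95 94 77 24 3]
t=4: x=[94.8850 92.1600 72.8600 27.6800 5.4150] k=[95 95 74 26 7]
t=5: x=[95.0000 92.5850 70.8950 29.3350 9.1850] k=[95 95 66 29 13]
t=6: x=[95.0000 91.6650 65.0800 31.4150 14.8400] k=[95 89 62 33 12]
t=7: x=[94.3100 86.5850 61.7700 33.9200 14.4150] k=[92 86 60 39 12]
t=8: x=[91.3100 83.7000 60.5750 38.3100 15.1050] k=[94 87 59 39 19]
t=9: x=[93.1950 84.5850 59.9200 39.0000 21.3000] k=[88 87 61 38 23]
t=10: x=[87.8850 84.1250 61.3450 38.9200 24.7250] k=[91 80 60 34 28]
t=11: x=[89.7350 78.9650 59.3100 36.3000 28.6900] k=[94 83 61 36 28]
t=12: x=[92.7350 81.7350 60.6550 37.9550 28.9200] k=[92 82 66 40 26]
t=13: x=[90.8500 81.3100 64.8500 41.3800 27.6100] k=[91 80 70 39 24]
t=14: x=[89.7350 80.1150 67.5850 40.8400 25.7250] k=[91 83 71 46 25]
t=15: x=[90.0800 82.5400 69.5050 46.4600 27.4150] k=[86 80 69 43 23]
t=16: x=[85.3100 79.4250 67.2750 43.6900 25.3000] k=[81 74 65 43 20]

[0.8526, 0.7789, 0.6842, 0.4526, 0.2105]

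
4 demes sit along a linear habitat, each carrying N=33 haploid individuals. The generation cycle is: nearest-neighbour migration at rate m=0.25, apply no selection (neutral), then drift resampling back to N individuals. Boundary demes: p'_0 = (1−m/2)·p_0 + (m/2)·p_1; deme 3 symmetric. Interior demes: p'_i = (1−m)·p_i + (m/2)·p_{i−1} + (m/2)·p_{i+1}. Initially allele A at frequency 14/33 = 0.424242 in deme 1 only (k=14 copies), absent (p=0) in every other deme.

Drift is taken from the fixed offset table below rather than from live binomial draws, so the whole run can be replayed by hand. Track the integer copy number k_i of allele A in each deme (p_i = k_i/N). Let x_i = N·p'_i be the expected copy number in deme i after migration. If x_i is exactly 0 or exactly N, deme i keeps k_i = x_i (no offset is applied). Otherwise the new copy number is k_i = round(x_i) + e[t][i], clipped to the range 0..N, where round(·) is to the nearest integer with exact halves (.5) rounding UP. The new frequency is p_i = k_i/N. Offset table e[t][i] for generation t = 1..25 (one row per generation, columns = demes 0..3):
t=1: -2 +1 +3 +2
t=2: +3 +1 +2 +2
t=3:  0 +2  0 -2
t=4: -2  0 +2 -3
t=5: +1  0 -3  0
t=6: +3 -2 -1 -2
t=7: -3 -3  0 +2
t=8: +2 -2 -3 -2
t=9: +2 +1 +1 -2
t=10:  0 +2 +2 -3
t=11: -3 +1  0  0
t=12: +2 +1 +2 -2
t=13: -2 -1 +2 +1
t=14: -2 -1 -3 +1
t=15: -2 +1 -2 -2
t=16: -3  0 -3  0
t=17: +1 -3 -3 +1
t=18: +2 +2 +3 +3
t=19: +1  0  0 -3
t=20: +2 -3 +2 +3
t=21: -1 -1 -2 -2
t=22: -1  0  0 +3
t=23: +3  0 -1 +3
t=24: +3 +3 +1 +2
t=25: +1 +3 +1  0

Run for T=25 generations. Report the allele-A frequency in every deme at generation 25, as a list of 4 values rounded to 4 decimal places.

t=0: k=[0 14 0 0]
t=1: x=[1.7500 10.5000 1.7500 0.0000] k=[0 12 5 0]
t=2: x=[1.5000 9.6250 5.2500 0.6250] k=[5 11 7 3]
t=3: x=[5.7500 9.7500 7.0000 3.5000] k=[6 12 7 2]
t=4: x=[6.7500 10.6250 7.0000 2.6250] k=[5 11 9 0]
t=5: x=[5.7500 10.0000 8.1250 1.1250] k=[7 10 5 1]
t=6: x=[7.3750 9.0000 5.1250 1.5000] k=[10 7 4 0]
t=7: x=[9.6250 7.0000 3.8750 0.5000] k=[7 4 4 3]
t=8: x=[6.6250 4.3750 3.8750 3.1250] k=[9 2 1 1]
t=9: x=[8.1250 2.7500 1.1250 1.0000] k=[10 4 2 0]
t=10: x=[9.2500 4.5000 2.0000 0.2500] k=[9 7 4 0]
t=11: x=[8.7500 6.8750 3.8750 0.5000] k=[6 8 4 1]
t=12: x=[6.2500 7.2500 4.1250 1.3750] k=[8 8 6 0]
t=13: x=[8.0000 7.7500 5.5000 0.7500] k=[6 7 8 2]
t=14: x=[6.1250 7.0000 7.1250 2.7500] k=[4 6 4 4]
t=15: x=[4.2500 5.5000 4.2500 4.0000] k=[2 7 2 2]
t=16: x=[2.6250 5.7500 2.6250 2.0000] k=[0 6 0 2]
t=17: x=[0.7500 4.5000 1.0000 1.7500] k=[2 2 0 3]
t=18: x=[2.0000 1.7500 0.6250 2.6250] k=[4 4 4 6]
t=19: x=[4.0000 4.0000 4.2500 5.7500] k=[5 4 4 3]
t=20: x=[4.8750 4.1250 3.8750 3.1250] k=[7 1 6 6]
t=21: x=[6.2500 2.3750 5.3750 6.0000] k=[5 1 3 4]
t=22: x=[4.5000 1.7500 2.8750 3.8750] k=[4 2 3 7]
t=23: x=[3.7500 2.3750 3.3750 6.5000] k=[7 2 2 10]
t=24: x=[6.3750 2.6250 3.0000 9.0000] k=[9 6 4 11]
t=25: x=[8.6250 6.1250 5.1250 10.1250] k=[10 9 6 10]

[0.3030, 0.2727, 0.1818, 0.3030]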